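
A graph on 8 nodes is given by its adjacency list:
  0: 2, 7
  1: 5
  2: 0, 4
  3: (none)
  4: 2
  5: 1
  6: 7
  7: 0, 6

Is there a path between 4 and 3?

The component containing 4 is {0, 2, 4, 6, 7}, and 3 is not in it.

No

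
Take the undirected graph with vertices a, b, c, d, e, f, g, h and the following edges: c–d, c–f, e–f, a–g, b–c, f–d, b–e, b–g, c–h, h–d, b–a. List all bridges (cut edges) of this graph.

none

The edges on the cycle b-a-g-b are not bridges since each lies on that cycle.
Every edge lies on some cycle, so there are no bridges.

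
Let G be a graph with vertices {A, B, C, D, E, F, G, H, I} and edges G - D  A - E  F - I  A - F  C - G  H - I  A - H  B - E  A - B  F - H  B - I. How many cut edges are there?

2

The edges on the cycle A-F-H-A are not bridges since each lies on that cycle.
But removing C - G disconnects C from G; removing D - G disconnects D from G — these are bridges.
That makes 2 bridges.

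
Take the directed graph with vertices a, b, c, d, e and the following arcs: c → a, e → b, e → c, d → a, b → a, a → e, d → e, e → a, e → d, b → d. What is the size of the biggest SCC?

5

{a, b, c, d, e} are all mutually reachable — one SCC of size 5.
The largest has 5 vertices.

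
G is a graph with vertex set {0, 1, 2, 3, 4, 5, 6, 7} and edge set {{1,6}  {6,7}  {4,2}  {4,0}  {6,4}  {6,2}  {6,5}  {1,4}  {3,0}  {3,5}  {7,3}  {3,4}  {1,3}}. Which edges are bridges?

The edges on the cycle 3-4-0-3 are not bridges since each lies on that cycle.
Every edge lies on some cycle, so there are no bridges.

none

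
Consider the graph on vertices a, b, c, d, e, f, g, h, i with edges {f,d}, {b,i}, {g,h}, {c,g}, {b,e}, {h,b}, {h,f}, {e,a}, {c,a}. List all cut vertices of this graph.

Removing b increases the component count from 1 to 2, so b is a cut vertex.
Removing f increases the component count from 1 to 2, so f is a cut vertex.
Removing h increases the component count from 1 to 2, so h is a cut vertex.
By contrast removing e leaves 1 component; it is not a cut vertex. No other vertex is a cut vertex either.

b, f, h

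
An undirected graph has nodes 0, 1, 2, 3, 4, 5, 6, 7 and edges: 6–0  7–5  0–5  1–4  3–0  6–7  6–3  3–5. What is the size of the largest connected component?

5

2 is isolated — a component by itself.
Starting from 1 we can reach 1, 4. That is one component of size 2.
Starting from 0 we can reach 0, 3, 5, 6, 7. That is one component of size 5.
The largest has 5 vertices.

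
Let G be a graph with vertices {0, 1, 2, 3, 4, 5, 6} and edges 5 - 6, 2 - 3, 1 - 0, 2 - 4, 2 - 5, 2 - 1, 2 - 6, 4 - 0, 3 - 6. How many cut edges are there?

0

The edges on the cycle 2-3-6-2 are not bridges since each lies on that cycle.
Every edge lies on some cycle, so there are no bridges.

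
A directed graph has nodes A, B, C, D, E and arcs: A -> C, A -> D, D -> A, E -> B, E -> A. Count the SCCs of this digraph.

{A, D} are all mutually reachable — one SCC of size 2.
{C} is an SCC by itself.
{B} is an SCC by itself.
{E} is an SCC by itself.
That gives 4 strongly connected components.

4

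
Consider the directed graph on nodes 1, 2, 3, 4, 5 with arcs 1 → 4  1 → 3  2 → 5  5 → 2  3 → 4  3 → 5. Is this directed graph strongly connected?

No

There is no directed path from 3 to 1, so the graph is not strongly connected.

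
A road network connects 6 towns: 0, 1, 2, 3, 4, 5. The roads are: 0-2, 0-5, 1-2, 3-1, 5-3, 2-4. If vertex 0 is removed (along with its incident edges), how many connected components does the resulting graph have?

With 0 gone, the remaining components are: {1, 2, 3, 4, 5}.
That is 1 component.

1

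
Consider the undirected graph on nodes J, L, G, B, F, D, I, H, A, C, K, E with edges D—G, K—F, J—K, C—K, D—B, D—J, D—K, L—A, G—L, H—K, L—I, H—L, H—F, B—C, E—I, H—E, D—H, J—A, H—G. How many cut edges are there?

0

The edges on the cycle H-L-I-E-H are not bridges since each lies on that cycle.
Every edge lies on some cycle, so there are no bridges.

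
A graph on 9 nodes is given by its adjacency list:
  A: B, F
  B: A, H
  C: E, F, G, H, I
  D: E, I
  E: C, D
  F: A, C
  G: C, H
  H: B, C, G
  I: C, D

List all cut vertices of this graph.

Removing C increases the component count from 1 to 2, so C is a cut vertex.
By contrast removing I leaves 1 component; it is not a cut vertex. No other vertex is a cut vertex either.

C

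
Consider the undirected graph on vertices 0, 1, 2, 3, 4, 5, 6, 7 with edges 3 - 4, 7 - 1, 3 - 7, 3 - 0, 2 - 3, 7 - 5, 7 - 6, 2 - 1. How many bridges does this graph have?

4

The edges on the cycle 2-3-7-1-2 are not bridges since each lies on that cycle.
But removing 7 - 6 disconnects 7 from 6; removing 3 - 4 disconnects 3 from 4; removing 3 - 0 disconnects 3 from 0; removing 7 - 5 disconnects 7 from 5 — these are bridges.
That makes 4 bridges.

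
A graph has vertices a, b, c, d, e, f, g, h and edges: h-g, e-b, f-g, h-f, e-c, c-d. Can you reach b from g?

No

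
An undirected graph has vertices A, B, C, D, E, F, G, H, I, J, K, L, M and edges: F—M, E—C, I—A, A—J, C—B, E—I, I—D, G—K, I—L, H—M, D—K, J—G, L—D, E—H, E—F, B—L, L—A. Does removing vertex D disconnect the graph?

Deleting D leaves 1 component (was 1) (its neighbors I, K, L remain connected to each other), so D is not a cut vertex.

No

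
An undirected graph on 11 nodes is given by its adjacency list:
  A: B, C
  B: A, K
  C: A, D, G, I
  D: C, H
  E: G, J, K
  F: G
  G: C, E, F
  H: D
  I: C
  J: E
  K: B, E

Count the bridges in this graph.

5

The edges on the cycle K-E-G-C-A-B-K are not bridges since each lies on that cycle.
But removing G-F disconnects G from F; removing E-J disconnects E from J; removing D-H disconnects D from H; removing C-I disconnects C from I — these are bridges.
In total 5 edges are bridges.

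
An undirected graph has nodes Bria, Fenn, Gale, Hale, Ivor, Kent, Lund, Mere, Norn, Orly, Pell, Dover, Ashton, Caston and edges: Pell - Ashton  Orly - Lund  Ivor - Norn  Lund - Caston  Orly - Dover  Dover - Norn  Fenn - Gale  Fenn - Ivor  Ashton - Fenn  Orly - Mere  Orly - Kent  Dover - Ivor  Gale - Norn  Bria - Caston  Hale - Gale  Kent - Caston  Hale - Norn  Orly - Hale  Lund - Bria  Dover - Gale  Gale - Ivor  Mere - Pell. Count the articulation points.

1

Removing Orly increases the component count from 1 to 2, so Orly is a cut vertex.
By contrast removing Dover leaves 1 component; it is not a cut vertex. No other vertex is a cut vertex either.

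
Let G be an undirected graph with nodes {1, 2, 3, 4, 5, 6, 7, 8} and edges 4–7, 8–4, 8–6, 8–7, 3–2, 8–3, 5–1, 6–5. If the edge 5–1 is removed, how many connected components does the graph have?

Before removal there is 1 component.
5–1 is a bridge — removing it separates 5's side from 1's side.
After removal: 2 components.

2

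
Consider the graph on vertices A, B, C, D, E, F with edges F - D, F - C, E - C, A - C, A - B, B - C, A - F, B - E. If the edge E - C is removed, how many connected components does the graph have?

E and C are still connected via E-B-C, so the component count stays at 1.

1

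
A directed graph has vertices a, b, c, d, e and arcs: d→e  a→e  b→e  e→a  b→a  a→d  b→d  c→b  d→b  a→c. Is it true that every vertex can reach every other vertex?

Yes

From a we can reach every vertex (a, b, c, d, e), and every vertex can reach a (a, b, c, d, e). So the whole graph is one strongly connected component.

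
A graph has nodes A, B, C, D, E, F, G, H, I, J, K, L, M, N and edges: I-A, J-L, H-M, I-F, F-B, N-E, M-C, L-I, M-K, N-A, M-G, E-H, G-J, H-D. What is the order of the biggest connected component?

Starting from A we can reach A, B, C, D, E, F, G, H, I, J, K, L, M, N. That is one component of size 14.
The largest has 14 vertices.

14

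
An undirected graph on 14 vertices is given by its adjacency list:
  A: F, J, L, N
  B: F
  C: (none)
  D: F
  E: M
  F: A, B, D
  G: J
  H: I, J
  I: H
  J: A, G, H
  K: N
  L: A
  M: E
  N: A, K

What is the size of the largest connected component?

C is isolated — a component by itself.
Starting from E we can reach E, M. That is one component of size 2.
Starting from A we can reach A, B, D, F, G, H, I, J, K, L, N. That is one component of size 11.
The largest has 11 vertices.

11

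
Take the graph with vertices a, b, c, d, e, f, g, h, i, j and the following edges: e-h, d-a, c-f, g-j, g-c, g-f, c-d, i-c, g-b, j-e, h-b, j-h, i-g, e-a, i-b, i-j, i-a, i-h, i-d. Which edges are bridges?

The edges on the cycle g-c-f-g are not bridges since each lies on that cycle.
Every edge lies on some cycle, so there are no bridges.

none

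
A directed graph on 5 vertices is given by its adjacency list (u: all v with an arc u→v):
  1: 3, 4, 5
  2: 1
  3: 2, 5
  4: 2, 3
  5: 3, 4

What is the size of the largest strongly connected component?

5

{1, 2, 3, 4, 5} are all mutually reachable — one SCC of size 5.
The largest has 5 vertices.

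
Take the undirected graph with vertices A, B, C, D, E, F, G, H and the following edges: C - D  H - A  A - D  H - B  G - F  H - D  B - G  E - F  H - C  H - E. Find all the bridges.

none

The edges on the cycle H-B-G-F-E-H are not bridges since each lies on that cycle.
Every edge lies on some cycle, so there are no bridges.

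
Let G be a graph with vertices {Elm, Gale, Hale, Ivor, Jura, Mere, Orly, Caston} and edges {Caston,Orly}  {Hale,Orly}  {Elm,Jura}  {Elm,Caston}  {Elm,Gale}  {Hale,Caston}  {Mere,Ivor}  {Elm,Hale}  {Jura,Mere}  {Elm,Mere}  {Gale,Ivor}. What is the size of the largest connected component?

8

Starting from Elm we can reach Elm, Gale, Hale, Ivor, Jura, Mere, Orly, Caston. That is one component of size 8.
The largest has 8 vertices.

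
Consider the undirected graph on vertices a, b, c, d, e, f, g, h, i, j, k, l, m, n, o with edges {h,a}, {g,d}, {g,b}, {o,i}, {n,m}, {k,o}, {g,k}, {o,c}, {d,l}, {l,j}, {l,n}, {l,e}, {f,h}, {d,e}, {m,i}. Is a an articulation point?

No

Deleting a leaves 2 components (was 2), so a is not a cut vertex.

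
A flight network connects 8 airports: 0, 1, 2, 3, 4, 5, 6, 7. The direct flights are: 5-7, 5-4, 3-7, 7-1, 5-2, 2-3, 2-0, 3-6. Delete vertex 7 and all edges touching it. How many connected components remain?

2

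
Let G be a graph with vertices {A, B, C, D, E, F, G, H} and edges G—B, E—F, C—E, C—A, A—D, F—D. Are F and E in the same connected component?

From F we can reach A, C, D, E, F, which includes E.

Yes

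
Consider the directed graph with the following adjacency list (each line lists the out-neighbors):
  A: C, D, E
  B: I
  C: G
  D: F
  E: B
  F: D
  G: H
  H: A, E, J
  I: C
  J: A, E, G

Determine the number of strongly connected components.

2

{A, B, C, E, G, H, I, J} are all mutually reachable — one SCC of size 8.
{D, F} are all mutually reachable — one SCC of size 2.
That gives 2 strongly connected components.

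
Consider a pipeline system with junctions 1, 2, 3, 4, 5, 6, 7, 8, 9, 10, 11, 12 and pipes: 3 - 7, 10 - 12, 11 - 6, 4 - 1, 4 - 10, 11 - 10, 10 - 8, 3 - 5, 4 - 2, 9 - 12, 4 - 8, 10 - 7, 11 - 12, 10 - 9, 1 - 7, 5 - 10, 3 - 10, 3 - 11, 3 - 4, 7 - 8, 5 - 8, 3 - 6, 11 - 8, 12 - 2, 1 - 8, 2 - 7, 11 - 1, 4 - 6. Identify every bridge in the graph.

The edges on the cycle 11-12-2-7-1-11 are not bridges since each lies on that cycle.
Every edge lies on some cycle, so there are no bridges.

none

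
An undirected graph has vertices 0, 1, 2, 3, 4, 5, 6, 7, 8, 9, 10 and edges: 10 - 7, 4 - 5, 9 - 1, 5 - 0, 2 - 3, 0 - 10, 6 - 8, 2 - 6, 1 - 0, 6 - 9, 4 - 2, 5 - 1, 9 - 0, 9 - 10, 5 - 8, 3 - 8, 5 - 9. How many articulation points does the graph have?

1

Removing 10 increases the component count from 1 to 2, so 10 is a cut vertex.
By contrast removing 4 leaves 1 component; it is not a cut vertex. No other vertex is a cut vertex either.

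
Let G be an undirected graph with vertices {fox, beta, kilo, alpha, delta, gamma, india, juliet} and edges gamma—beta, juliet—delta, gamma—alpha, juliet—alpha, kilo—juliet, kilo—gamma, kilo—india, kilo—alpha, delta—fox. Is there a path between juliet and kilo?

Yes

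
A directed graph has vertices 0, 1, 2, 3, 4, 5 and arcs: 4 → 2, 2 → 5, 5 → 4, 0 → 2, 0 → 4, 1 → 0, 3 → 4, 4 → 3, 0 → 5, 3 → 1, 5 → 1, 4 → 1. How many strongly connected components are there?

{0, 1, 2, 3, 4, 5} are all mutually reachable — one SCC of size 6.
That gives 1 strongly connected component.

1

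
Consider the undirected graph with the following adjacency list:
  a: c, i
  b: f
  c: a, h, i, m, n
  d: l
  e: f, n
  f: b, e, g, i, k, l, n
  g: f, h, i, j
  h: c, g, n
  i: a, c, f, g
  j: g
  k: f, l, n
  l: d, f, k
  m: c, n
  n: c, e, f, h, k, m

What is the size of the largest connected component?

14

Starting from a we can reach a, b, c, d, e, f, g, h, i, j, k, l, m, n. That is one component of size 14.
The largest has 14 vertices.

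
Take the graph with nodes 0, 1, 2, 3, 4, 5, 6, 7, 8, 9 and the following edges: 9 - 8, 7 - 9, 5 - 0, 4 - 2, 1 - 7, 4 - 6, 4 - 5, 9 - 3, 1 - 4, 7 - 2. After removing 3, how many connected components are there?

1

With 3 gone, the remaining components are: {0, 1, 2, 4, 5, 6, 7, 8, 9}.
That is 1 component.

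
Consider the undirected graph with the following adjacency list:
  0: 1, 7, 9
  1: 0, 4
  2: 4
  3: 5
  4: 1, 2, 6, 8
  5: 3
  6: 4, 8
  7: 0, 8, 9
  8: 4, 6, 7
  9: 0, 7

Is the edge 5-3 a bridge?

Yes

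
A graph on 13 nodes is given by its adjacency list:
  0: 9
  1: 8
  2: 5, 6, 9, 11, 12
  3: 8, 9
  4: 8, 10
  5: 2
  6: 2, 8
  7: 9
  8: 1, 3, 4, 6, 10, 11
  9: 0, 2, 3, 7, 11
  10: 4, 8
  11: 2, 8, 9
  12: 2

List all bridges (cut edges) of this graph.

0-9, 1-8, 12-2, 2-5, 7-9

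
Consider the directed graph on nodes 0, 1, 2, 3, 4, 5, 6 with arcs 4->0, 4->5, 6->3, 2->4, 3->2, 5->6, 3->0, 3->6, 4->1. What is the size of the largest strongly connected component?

{2, 3, 4, 5, 6} are all mutually reachable — one SCC of size 5.
{1} is an SCC by itself.
{0} is an SCC by itself.
The largest has 5 vertices.

5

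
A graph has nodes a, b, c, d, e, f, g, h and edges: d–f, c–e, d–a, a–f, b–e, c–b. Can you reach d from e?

The component containing e is {b, c, e}, and d is not in it.

No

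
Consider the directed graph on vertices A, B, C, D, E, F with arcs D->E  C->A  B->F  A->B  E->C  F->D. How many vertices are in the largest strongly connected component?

{A, B, C, D, E, F} are all mutually reachable — one SCC of size 6.
The largest has 6 vertices.

6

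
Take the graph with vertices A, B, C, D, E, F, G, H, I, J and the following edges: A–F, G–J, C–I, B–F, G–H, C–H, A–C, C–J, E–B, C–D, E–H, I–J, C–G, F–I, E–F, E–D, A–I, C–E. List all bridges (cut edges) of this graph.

The edges on the cycle C-G-H-C are not bridges since each lies on that cycle.
Every edge lies on some cycle, so there are no bridges.

none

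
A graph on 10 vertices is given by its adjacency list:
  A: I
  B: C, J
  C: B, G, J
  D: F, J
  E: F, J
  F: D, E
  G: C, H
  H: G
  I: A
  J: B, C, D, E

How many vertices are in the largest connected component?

8

Starting from A we can reach A, I. That is one component of size 2.
Starting from B we can reach B, C, D, E, F, G, H, J. That is one component of size 8.
The largest has 8 vertices.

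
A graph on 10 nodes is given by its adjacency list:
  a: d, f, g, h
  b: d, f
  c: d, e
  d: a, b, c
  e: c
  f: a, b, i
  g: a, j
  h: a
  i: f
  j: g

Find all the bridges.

The edges on the cycle a-f-b-d-a are not bridges since each lies on that cycle.
But removing h-a disconnects h from a; removing c-d disconnects c from d; removing j-g disconnects j from g; removing f-i disconnects f from i — these are bridges.
In total 6 edges are bridges.

a-g, a-h, c-d, c-e, f-i, g-j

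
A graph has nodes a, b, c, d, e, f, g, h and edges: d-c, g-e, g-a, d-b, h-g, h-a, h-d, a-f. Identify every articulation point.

a, d, g, h

Removing a increases the component count from 1 to 2, so a is a cut vertex.
Removing d increases the component count from 1 to 3, so d is a cut vertex.
Removing g increases the component count from 1 to 2, so g is a cut vertex.
Likewise h is a cut vertex.
By contrast removing e leaves 1 component; it is not a cut vertex. No other vertex is a cut vertex either.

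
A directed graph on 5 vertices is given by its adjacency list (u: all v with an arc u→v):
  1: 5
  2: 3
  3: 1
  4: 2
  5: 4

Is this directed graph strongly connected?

From 1 we can reach every vertex (1, 2, 3, 4, 5), and every vertex can reach 1 (1, 2, 3, 4, 5). So the whole graph is one strongly connected component.

Yes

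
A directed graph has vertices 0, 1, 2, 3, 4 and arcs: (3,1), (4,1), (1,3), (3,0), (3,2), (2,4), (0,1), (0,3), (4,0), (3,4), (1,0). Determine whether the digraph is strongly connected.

Yes

From 4 we can reach every vertex (0, 1, 2, 3, 4), and every vertex can reach 4 (0, 1, 2, 3, 4). So the whole graph is one strongly connected component.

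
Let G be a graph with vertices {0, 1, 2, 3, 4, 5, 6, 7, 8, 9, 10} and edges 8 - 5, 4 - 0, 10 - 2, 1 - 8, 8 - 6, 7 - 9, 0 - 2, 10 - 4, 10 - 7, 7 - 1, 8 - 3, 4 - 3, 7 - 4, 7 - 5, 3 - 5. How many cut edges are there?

2

The edges on the cycle 10-7-4-0-2-10 are not bridges since each lies on that cycle.
But removing 6 - 8 disconnects 6 from 8; removing 9 - 7 disconnects 9 from 7 — these are bridges.
That makes 2 bridges.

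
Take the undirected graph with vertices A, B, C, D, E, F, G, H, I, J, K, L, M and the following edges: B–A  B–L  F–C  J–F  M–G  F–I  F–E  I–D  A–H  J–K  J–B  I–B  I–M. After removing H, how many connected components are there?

1

With H gone, the remaining components are: {A, B, C, D, E, F, G, I, J, K, L, M}.
That is 1 component.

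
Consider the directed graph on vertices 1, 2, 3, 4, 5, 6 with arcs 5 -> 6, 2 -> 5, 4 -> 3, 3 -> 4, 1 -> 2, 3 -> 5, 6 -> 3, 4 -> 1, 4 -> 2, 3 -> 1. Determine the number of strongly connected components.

{1, 2, 3, 4, 5, 6} are all mutually reachable — one SCC of size 6.
That gives 1 strongly connected component.

1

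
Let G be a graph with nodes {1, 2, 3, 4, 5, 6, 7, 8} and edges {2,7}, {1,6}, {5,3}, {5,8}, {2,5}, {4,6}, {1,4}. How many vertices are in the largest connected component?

Starting from 1 we can reach 1, 4, 6. That is one component of size 3.
Starting from 2 we can reach 2, 3, 5, 7, 8. That is one component of size 5.
The largest has 5 vertices.

5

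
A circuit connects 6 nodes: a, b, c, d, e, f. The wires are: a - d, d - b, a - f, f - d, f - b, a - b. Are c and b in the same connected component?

No

The component containing c is {c}, and b is not in it.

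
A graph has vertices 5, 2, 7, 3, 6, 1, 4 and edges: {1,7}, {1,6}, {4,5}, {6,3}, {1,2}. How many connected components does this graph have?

Starting from 4 we can reach 4, 5. That is one component of size 2.
Starting from 1 we can reach 1, 2, 3, 6, 7. That is one component of size 5.
Total: 2 components.

2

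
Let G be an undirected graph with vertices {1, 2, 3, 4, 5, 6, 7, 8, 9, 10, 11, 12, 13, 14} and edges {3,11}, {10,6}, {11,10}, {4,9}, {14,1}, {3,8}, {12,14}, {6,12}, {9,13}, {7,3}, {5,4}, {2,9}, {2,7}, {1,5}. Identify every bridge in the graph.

The edges on the cycle 2-7-3-11-10-6-12-14-1-5-4-9-2 are not bridges since each lies on that cycle.
But removing 9–13 disconnects 9 from 13; removing 3–8 disconnects 3 from 8 — these are bridges.

13-9, 3-8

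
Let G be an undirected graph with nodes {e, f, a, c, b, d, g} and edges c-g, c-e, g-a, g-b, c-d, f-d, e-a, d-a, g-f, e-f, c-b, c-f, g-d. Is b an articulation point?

No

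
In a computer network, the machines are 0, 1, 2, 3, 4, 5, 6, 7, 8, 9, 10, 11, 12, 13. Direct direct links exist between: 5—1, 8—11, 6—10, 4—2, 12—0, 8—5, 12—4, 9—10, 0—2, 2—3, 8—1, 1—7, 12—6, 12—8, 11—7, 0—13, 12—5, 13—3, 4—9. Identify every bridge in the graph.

none

The edges on the cycle 8-11-7-1-8 are not bridges since each lies on that cycle.
Every edge lies on some cycle, so there are no bridges.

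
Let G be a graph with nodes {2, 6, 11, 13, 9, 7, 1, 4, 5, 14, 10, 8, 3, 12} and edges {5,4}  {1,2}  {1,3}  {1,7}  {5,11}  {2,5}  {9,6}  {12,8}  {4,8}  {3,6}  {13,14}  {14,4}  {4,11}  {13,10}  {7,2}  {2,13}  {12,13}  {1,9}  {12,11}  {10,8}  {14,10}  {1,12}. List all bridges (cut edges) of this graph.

none

The edges on the cycle 1-3-6-9-1 are not bridges since each lies on that cycle.
Every edge lies on some cycle, so there are no bridges.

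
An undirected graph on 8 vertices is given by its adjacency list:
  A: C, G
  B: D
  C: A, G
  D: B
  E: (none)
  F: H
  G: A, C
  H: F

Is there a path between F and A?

No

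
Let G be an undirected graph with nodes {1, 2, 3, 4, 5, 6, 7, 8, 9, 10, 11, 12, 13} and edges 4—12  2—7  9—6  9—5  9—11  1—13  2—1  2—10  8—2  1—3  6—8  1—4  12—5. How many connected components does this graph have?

Starting from 1 we can reach 1, 2, 3, 4, 5, 6, 7, 8, 9, 10, 11, 12, 13. That is one component of size 13.
Total: 1 component.

1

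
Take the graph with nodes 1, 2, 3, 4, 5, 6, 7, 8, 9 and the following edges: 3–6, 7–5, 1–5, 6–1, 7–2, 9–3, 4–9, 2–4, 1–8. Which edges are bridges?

1-8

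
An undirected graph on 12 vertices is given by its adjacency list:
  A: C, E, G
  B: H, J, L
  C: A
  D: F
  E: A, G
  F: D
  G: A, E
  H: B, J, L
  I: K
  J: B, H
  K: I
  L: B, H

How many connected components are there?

4

Starting from D we can reach D, F. That is one component of size 2.
Starting from I we can reach I, K. That is one component of size 2.
Starting from A we can reach A, C, E, G. That is one component of size 4.
Starting from B we can reach B, H, J, L. That is one component of size 4.
Total: 4 components.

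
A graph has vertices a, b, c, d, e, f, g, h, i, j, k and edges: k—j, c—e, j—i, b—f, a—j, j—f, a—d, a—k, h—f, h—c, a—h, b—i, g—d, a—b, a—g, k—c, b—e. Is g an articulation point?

No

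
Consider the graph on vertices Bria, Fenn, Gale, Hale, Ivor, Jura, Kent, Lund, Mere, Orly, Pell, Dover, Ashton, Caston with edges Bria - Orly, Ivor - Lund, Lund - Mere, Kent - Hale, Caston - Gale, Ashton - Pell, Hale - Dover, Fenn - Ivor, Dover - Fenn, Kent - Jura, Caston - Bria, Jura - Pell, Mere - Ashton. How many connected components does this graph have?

2

Starting from Bria we can reach Bria, Gale, Orly, Caston. That is one component of size 4.
Starting from Fenn we can reach Fenn, Hale, Ivor, Jura, Kent, Lund, Mere, Pell, Dover, Ashton. That is one component of size 10.
Total: 2 components.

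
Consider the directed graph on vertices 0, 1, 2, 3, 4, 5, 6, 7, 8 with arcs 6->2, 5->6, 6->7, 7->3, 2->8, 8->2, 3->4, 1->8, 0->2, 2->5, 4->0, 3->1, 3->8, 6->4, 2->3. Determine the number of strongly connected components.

1

{0, 1, 2, 3, 4, 5, 6, 7, 8} are all mutually reachable — one SCC of size 9.
That gives 1 strongly connected component.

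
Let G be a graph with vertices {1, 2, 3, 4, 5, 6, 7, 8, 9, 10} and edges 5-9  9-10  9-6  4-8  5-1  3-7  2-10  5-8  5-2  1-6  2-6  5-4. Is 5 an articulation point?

Deleting 5 raises the number of components from 2 to 3, so 5 is a cut vertex.

Yes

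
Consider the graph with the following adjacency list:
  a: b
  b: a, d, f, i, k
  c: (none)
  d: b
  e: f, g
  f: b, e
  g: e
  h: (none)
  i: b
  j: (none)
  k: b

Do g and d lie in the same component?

Yes

From g we can reach a, b, d, e, f, g, i, k, which includes d.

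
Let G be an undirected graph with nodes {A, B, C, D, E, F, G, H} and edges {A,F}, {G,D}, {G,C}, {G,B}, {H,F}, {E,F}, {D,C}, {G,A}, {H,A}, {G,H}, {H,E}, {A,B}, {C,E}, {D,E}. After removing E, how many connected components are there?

With E gone, the remaining components are: {A, B, C, D, F, G, H}.
That is 1 component.

1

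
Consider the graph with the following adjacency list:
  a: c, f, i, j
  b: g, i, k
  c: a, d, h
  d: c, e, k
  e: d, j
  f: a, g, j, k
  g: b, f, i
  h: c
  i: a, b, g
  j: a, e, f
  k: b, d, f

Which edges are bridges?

c-h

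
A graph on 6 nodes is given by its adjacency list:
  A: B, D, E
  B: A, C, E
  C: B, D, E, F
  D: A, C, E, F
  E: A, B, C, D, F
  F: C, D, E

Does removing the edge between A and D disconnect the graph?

No

After removing A-D, the path A-E-D still connects them, so the edge is not a bridge.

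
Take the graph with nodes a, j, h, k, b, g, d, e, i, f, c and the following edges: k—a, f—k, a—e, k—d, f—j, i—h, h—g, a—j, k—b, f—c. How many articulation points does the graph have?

4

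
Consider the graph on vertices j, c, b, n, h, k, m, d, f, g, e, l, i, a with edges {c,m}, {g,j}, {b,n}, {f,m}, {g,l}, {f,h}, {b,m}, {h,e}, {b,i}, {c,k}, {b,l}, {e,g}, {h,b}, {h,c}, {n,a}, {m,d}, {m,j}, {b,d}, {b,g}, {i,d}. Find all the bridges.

The edges on the cycle h-c-m-j-g-e-h are not bridges since each lies on that cycle.
But removing n - a disconnects n from a; removing n - b disconnects n from b; removing c - k disconnects c from k — these are bridges.

a-n, b-n, c-k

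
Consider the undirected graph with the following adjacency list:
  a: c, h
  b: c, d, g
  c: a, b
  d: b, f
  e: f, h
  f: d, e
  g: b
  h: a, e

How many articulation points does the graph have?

Removing b increases the component count from 1 to 2, so b is a cut vertex.
By contrast removing e leaves 1 component; it is not a cut vertex. No other vertex is a cut vertex either.

1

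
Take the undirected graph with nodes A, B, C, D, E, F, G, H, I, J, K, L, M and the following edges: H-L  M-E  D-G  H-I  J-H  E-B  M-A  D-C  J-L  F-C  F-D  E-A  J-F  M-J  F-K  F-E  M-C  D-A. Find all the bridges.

The edges on the cycle F-D-A-E-F are not bridges since each lies on that cycle.
But removing B-E disconnects B from E; removing F-K disconnects F from K; removing H-I disconnects H from I; removing G-D disconnects G from D — these are bridges.

B-E, D-G, F-K, H-I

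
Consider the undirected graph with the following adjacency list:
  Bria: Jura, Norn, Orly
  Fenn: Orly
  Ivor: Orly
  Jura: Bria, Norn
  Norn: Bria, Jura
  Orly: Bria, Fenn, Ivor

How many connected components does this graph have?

1

Starting from Bria we can reach Bria, Fenn, Ivor, Jura, Norn, Orly. That is one component of size 6.
Total: 1 component.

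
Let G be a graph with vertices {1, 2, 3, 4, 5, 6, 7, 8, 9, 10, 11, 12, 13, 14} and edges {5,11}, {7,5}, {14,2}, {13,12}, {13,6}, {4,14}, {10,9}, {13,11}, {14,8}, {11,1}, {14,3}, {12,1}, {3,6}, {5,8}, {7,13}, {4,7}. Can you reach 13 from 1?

Yes

From 1 we can reach 1, 2, 3, 4, 5, 6, 7, 8, 11, 12, 13, 14, which includes 13.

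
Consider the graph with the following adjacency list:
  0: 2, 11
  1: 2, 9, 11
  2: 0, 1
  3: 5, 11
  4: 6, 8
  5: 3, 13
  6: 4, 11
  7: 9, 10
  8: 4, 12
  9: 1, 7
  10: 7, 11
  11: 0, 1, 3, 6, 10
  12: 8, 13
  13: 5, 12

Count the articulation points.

1

Removing 11 increases the component count from 1 to 2, so 11 is a cut vertex.
By contrast removing 2 leaves 1 component; it is not a cut vertex. No other vertex is a cut vertex either.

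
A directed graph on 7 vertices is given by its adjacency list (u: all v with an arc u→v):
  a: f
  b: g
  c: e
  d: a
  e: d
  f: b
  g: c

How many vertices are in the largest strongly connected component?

{a, b, c, d, e, f, g} are all mutually reachable — one SCC of size 7.
The largest has 7 vertices.

7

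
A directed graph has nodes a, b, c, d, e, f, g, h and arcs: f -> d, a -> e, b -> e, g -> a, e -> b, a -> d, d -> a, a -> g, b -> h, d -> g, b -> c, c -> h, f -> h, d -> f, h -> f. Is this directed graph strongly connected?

From b we can reach every vertex (a, b, c, d, e, f, g, h), and every vertex can reach b (a, b, c, d, e, f, g, h). So the whole graph is one strongly connected component.

Yes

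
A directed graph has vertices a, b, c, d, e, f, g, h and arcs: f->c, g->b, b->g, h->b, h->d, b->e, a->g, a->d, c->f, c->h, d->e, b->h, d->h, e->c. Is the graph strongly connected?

No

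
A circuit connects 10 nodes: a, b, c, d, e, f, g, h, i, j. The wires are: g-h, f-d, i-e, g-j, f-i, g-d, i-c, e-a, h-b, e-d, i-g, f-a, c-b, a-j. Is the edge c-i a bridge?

No

After removing c-i, the path c-b-h-g-i still connects them, so the edge is not a bridge.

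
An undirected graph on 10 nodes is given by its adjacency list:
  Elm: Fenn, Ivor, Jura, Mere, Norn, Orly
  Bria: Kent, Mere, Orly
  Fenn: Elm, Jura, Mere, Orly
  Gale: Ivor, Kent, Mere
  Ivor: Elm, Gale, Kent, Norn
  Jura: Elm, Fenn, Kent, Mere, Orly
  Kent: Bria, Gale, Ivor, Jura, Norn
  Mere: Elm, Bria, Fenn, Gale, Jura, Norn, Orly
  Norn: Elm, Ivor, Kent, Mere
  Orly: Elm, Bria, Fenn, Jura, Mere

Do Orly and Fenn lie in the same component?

Yes

From Orly we can reach Elm, Bria, Fenn, Gale, Ivor, Jura, Kent, Mere, Norn, Orly, which includes Fenn.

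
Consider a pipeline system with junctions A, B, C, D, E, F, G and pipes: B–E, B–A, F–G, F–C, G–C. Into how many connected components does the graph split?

D is isolated — a component by itself.
Starting from A we can reach A, B, E. That is one component of size 3.
Starting from C we can reach C, F, G. That is one component of size 3.
Total: 3 components.

3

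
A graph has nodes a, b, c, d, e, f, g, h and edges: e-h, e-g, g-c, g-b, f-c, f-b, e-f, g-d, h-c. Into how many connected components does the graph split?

a is isolated — a component by itself.
Starting from b we can reach b, c, d, e, f, g, h. That is one component of size 7.
Total: 2 components.

2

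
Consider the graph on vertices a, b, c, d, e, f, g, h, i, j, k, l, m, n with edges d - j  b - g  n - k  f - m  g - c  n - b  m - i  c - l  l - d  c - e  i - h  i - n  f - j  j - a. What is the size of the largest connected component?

Starting from a we can reach a, b, c, d, e, f, g, h, i, j, k, l, m, n. That is one component of size 14.
The largest has 14 vertices.

14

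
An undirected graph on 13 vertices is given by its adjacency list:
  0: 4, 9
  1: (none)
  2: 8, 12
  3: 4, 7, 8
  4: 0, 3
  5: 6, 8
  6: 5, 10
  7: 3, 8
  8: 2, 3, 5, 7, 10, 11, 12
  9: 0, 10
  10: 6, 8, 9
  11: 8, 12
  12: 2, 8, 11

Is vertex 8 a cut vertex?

Deleting 8 raises the number of components from 2 to 3, so 8 is a cut vertex.

Yes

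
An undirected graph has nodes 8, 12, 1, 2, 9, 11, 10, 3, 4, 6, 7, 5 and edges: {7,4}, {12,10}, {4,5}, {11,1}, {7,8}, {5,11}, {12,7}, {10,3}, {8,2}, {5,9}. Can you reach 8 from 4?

From 4 we can reach 1, 2, 3, 4, 5, 7, 8, 9, 10, 11, 12, which includes 8.

Yes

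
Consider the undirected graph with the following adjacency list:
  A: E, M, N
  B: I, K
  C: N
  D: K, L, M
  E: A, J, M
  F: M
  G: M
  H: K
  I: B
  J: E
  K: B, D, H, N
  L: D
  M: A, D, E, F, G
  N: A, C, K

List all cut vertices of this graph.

B, D, E, K, M, N

Removing B increases the component count from 1 to 2, so B is a cut vertex.
Removing D increases the component count from 1 to 2, so D is a cut vertex.
Removing E increases the component count from 1 to 2, so E is a cut vertex.
Likewise K, M, N are cut vertices.
By contrast removing A leaves 1 component; it is not a cut vertex. No other vertex is a cut vertex either.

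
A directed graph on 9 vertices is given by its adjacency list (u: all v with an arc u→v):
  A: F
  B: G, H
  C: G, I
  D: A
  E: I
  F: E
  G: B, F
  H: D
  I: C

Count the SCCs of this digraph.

1

{A, B, C, D, E, F, G, H, I} are all mutually reachable — one SCC of size 9.
That gives 1 strongly connected component.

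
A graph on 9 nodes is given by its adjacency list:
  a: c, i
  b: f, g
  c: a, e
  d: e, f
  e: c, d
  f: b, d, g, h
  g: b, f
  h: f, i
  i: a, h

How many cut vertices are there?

Removing f increases the component count from 1 to 2, so f is a cut vertex.
By contrast removing i leaves 1 component; it is not a cut vertex. No other vertex is a cut vertex either.

1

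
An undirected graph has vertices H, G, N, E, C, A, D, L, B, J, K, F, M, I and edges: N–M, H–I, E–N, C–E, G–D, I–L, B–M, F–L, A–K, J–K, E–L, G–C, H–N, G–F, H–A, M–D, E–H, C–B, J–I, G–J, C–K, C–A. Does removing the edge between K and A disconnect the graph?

No

After removing K–A, the path K-C-A still connects them, so the edge is not a bridge.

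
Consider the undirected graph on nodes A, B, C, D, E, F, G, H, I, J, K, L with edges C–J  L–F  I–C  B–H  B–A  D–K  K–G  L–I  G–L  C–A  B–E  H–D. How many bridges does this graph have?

The edges on the cycle B-H-D-K-G-L-I-C-A-B are not bridges since each lies on that cycle.
But removing B–E disconnects B from E; removing F–L disconnects F from L; removing J–C disconnects J from C — these are bridges.
That makes 3 bridges.

3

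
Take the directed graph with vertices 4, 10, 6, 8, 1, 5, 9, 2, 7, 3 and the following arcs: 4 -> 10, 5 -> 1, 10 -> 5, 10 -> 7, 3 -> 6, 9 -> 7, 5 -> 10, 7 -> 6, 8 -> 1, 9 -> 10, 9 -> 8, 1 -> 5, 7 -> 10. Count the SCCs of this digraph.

7

{1, 5, 7, 10} are all mutually reachable — one SCC of size 4.
{2} is an SCC by itself.
{6} is an SCC by itself.
{8} is an SCC by itself.
{3} is an SCC by itself.
(and 2 more singleton SCCs)
That gives 7 strongly connected components.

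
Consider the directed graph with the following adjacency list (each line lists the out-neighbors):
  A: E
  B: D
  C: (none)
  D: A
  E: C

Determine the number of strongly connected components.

5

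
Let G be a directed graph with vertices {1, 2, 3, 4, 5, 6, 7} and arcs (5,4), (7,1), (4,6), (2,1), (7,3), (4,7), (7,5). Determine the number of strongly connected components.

{4, 5, 7} are all mutually reachable — one SCC of size 3.
{3} is an SCC by itself.
{2} is an SCC by itself.
{6} is an SCC by itself.
{1} is an SCC by itself.
That gives 5 strongly connected components.

5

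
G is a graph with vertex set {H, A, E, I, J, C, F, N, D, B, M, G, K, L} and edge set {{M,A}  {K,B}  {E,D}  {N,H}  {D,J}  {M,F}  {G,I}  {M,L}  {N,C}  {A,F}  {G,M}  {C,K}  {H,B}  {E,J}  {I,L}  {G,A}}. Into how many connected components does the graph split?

3

Starting from D we can reach D, E, J. That is one component of size 3.
Starting from B we can reach B, C, H, K, N. That is one component of size 5.
Starting from A we can reach A, F, G, I, L, M. That is one component of size 6.
Total: 3 components.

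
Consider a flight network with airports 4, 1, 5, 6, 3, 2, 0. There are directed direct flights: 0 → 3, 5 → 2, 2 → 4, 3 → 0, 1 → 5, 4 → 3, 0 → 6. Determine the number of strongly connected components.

{0, 3} are all mutually reachable — one SCC of size 2.
{4} is an SCC by itself.
{6} is an SCC by itself.
{1} is an SCC by itself.
{5} is an SCC by itself.
(and 1 more singleton SCC)
That gives 6 strongly connected components.

6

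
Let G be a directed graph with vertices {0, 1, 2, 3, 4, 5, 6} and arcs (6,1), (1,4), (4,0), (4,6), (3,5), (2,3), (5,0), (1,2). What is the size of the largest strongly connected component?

{1, 4, 6} are all mutually reachable — one SCC of size 3.
{0} is an SCC by itself.
{3} is an SCC by itself.
{2} is an SCC by itself.
{5} is an SCC by itself.
The largest has 3 vertices.

3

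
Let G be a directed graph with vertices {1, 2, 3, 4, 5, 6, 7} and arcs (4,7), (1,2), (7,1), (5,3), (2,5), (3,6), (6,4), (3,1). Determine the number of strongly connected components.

1

{1, 2, 3, 4, 5, 6, 7} are all mutually reachable — one SCC of size 7.
That gives 1 strongly connected component.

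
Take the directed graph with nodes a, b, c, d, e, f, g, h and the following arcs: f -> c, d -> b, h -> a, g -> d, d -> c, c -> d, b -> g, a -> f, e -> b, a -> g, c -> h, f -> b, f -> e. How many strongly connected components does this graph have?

1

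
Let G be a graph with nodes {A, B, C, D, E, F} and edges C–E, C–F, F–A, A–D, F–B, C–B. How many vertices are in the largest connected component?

Starting from A we can reach A, B, C, D, E, F. That is one component of size 6.
The largest has 6 vertices.

6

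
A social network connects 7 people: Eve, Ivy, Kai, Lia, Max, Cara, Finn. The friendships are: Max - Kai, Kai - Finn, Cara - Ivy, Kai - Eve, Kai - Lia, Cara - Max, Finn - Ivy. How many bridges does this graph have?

2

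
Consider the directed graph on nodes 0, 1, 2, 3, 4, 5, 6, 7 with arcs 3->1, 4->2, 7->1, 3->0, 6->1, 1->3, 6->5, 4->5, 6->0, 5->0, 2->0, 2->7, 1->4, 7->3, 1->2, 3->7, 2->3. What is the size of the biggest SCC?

5

{1, 2, 3, 4, 7} are all mutually reachable — one SCC of size 5.
{0} is an SCC by itself.
{6} is an SCC by itself.
{5} is an SCC by itself.
The largest has 5 vertices.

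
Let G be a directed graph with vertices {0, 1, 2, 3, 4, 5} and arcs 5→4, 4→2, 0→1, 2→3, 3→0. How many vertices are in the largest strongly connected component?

1

{0} is an SCC by itself.
{1} is an SCC by itself.
{2} is an SCC by itself.
{3} is an SCC by itself.
{5} is an SCC by itself.
(and 1 more singleton SCC)
The largest has 1 vertex.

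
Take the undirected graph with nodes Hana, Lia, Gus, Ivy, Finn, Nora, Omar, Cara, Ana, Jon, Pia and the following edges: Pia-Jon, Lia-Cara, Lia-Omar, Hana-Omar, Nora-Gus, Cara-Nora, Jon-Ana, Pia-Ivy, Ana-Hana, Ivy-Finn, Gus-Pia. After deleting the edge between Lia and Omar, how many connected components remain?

1

Lia and Omar are still connected via Lia-Cara-Nora-Gus-Pia-Jon-Ana-Hana-Omar, so the component count stays at 1.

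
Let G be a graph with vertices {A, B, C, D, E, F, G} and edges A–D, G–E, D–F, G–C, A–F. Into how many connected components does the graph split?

3

B is isolated — a component by itself.
Starting from A we can reach A, D, F. That is one component of size 3.
Starting from C we can reach C, E, G. That is one component of size 3.
Total: 3 components.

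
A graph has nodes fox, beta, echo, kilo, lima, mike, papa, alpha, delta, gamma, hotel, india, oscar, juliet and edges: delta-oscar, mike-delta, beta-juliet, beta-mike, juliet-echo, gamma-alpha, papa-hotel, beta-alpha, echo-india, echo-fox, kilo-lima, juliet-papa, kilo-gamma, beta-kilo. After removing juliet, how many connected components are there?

3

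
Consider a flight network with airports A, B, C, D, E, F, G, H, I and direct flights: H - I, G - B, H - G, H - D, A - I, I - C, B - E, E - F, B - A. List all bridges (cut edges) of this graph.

B-E, C-I, D-H, E-F

The edges on the cycle H-G-B-A-I-H are not bridges since each lies on that cycle.
But removing H - D disconnects H from D; removing I - C disconnects I from C; removing B - E disconnects B from E; removing F - E disconnects F from E — these are bridges.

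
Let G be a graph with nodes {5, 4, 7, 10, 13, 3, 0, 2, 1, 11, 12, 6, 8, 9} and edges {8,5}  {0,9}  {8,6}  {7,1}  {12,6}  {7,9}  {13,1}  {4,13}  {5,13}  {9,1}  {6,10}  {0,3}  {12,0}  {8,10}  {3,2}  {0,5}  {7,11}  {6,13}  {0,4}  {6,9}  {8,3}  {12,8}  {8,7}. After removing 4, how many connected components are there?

With 4 gone, the remaining components are: {0, 1, 2, 3, 5, 6, 7, 8, 9, 10, 11, 12, 13}.
That is 1 component.

1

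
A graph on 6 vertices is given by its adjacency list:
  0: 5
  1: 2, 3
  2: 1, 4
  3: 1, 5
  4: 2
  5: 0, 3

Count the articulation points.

4

Removing 1 increases the component count from 1 to 2, so 1 is a cut vertex.
Removing 2 increases the component count from 1 to 2, so 2 is a cut vertex.
Removing 3 increases the component count from 1 to 2, so 3 is a cut vertex.
Likewise 5 is a cut vertex.
By contrast removing 4 leaves 1 component; it is not a cut vertex. No other vertex is a cut vertex either.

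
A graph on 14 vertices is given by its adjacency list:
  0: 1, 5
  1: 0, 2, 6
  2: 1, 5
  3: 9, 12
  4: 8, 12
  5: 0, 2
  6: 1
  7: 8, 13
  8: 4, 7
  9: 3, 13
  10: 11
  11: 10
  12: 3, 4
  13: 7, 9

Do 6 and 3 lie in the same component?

The component containing 6 is {0, 1, 2, 5, 6}, and 3 is not in it.

No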